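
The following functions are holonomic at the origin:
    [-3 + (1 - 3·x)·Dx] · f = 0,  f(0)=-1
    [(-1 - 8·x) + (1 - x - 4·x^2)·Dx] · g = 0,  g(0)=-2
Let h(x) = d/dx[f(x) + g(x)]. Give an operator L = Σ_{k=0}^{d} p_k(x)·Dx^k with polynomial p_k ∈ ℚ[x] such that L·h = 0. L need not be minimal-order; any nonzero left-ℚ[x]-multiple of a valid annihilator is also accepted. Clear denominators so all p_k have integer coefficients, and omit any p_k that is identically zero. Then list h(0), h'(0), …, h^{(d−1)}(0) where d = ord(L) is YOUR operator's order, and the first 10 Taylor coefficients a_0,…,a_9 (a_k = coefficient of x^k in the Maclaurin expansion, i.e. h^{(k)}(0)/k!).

f: a_k = -1, -3, -9, -27, -81, -243, -729, -2187, -6561, -19683, …
g: a_k = -2, -2, -10, -18, -58, -130, -362, -882, -2330, -5858, …
h₀=f+g: left-lcm gives L₀, ord ≤ 2.
Derive L from L₀ (diff closure).
L = (54 - 288·x + 1728·x^2 - 2304·x^3 + 1728·x^4) + (-42·x - 144·x^2 + 1248·x^3 - 2088·x^4 + 1728·x^5)·Dx + (-1 + 16·x - 71·x^2 + 96·x^3 + 72·x^4 - 312·x^5 + 288·x^6)·Dx^2  (order 2).
h: a_k = -5, -38, -135, -556, -1865, -6546, -21483, -71128, -229869, -742270, …
ICs: h(0) = -5, h′(0) = -38.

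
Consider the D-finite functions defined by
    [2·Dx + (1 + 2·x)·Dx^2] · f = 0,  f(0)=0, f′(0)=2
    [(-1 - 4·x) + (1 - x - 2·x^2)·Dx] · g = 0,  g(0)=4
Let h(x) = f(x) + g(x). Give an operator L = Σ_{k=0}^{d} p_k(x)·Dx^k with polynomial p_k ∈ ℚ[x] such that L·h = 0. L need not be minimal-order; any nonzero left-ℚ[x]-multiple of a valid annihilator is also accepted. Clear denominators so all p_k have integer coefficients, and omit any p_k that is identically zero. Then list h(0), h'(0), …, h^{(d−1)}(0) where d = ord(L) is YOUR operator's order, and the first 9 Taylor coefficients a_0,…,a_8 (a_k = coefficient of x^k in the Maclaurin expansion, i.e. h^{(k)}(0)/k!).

f: a_k = 0, 2, -2, 8/3, -4, 32/5, -32/3, 128/7, -32, …
g: a_k = 4, 4, 12, 20, 44, 84, 172, 340, 684, …
Weyl lclm of L_f,L_g ⇒ L₀ (ord ≤ 3).
L = (-54 - 228·x - 432·x^2 - 288·x^3 - 192·x^4)·Dx + (-11 - 124·x - 464·x^2 - 704·x^3 - 592·x^4 - 320·x^5)·Dx^2 + (4 + 19·x + 17·x^2 - 42·x^3 - 116·x^4 - 136·x^5 - 64·x^6)·Dx^3  (order 3).
h: a_k = 4, 6, 10, 68/3, 40, 452/5, 484/3, 2508/7, 652, …
ICs: h(0) = 4, h′(0) = 6, h′′(0) = 20.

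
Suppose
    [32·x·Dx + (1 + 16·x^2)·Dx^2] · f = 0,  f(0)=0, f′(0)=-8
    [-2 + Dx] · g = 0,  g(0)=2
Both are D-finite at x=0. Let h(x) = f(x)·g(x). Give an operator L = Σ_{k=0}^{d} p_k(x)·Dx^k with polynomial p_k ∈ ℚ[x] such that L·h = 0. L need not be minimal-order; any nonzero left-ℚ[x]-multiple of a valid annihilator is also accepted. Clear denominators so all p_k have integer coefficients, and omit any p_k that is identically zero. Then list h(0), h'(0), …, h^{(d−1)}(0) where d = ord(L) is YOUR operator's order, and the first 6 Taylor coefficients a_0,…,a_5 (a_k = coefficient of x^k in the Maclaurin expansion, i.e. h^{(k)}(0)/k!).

f: a_k = 0, -8, 0, 128/3, 0, -2048/5, …
g: a_k = 2, 4, 4, 8/3, 4/3, 8/15, …
Sym-product of L_f,L_g gives L₀ (≤ ord 2).
L = (4 - 64·x + 64·x^2) + (-4 + 32·x - 64·x^2)·Dx + (1 + 16·x^2)·Dx^2  (order 2).
h: a_k = 0, -16, -32, 160/3, 448/3, -3296/5, …
ICs: h(0) = 0, h′(0) = -16.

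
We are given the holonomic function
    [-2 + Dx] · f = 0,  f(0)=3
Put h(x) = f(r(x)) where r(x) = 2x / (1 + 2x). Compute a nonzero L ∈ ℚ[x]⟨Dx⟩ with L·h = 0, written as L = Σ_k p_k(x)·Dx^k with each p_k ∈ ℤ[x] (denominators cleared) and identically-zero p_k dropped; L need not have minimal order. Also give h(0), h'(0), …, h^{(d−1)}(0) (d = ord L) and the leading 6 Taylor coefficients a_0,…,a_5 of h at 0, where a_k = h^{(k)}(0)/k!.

L = -4 + (1 + 4·x + 4·x^2)·Dx  (order 1).
h: a_k = 3, 12, 0, -16, 32, -192/5, …
ICs: h(0) = 3.

f: a_k = 3, 6, 6, 4, 2, 4/5, …
L₀ from L_f via x↦r, Dx↦r'^{-1}Dx.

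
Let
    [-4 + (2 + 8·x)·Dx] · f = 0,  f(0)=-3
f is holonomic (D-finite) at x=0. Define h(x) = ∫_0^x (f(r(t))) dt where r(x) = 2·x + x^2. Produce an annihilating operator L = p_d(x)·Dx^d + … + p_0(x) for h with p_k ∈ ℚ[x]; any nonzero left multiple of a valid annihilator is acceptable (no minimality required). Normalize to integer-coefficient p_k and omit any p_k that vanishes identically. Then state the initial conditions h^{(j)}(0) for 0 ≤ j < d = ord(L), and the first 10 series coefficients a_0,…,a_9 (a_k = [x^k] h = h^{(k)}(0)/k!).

f: a_k = -3, -6, 6, -12, 30, -84, 252, -792, 2574, -8580, …
L₀ from L_f via x↦r, Dx↦r'^{-1}Dx.
Integrate: L := L₀·Dx.
L = (-4 - 4·x)·Dx + (1 + 8·x + 4·x^2)·Dx^2  (order 2).
h: a_k = 0, -3, -6, 6, -18, 342/5, -300, 10116/7, -7434, 40142, …
ICs: h(0) = 0, h′(0) = -3.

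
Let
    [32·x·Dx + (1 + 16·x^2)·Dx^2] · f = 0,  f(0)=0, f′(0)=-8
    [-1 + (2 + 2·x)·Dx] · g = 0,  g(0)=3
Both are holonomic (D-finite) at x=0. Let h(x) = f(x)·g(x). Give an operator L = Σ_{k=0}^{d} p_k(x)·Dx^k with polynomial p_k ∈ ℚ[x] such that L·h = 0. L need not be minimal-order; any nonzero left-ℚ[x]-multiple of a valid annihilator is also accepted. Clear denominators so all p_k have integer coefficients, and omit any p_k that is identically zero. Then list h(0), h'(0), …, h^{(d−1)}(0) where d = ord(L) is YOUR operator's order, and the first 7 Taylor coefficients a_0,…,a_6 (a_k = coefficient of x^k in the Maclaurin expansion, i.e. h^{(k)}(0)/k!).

L = (3 - 64·x - 16·x^2) + (-4 + 124·x + 192·x^2 + 64·x^3)·Dx + (4 + 8·x + 68·x^2 + 128·x^3 + 64·x^4)·Dx^2  (order 2).
h: a_k = 0, -24, -12, 131, 125/2, -99509/80, -97129/160, …
ICs: h(0) = 0, h′(0) = -24.

f: a_k = 0, -8, 0, 128/3, 0, -2048/5, 0, …
g: a_k = 3, 3/2, -3/8, 3/16, -15/128, 21/256, -63/1024, …
f·g: L₀ = L_f ⊗_s L_g, ord ≤ 2·1.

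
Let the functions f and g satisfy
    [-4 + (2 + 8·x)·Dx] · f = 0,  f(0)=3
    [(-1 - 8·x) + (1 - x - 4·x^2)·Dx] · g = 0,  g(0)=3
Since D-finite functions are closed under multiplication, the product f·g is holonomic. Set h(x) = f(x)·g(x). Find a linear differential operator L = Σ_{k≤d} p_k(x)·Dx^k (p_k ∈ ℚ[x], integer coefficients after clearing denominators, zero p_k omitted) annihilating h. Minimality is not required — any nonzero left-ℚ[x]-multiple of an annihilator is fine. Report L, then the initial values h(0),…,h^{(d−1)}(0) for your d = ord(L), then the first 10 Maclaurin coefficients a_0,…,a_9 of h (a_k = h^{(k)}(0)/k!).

f: a_k = 3, 6, -6, 12, -30, 84, -252, 792, -2574, 8580, …
g: a_k = 3, 3, 15, 27, 87, 195, 543, 1323, 3495, 8787, …
Sym-product of L_f,L_g gives L₀ (≤ ord 1).
L = (3 + 10·x + 24·x^2) + (-1 - 3·x + 8·x^2 + 16·x^3)·Dx  (order 1).
h: a_k = 9, 27, 45, 189, 279, 1287, 1647, 9171, 8037, 70461, …
ICs: h(0) = 9.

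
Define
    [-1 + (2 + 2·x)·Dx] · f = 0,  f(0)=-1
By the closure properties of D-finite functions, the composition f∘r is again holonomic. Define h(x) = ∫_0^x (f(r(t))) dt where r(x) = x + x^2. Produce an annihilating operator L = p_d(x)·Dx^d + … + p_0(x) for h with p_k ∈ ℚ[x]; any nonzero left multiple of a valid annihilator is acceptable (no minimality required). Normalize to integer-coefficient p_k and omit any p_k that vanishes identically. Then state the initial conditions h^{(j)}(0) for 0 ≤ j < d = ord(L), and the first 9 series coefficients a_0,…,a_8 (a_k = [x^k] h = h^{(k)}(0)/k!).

f: a_k = -1, -1/2, 1/8, -1/16, 5/128, -7/256, 21/1024, -33/2048, 429/32768, …
f∘r: x↦r, Dx↦Dx/r' in L_f ⇒ L₀.
Integrate: L := L₀·Dx.
L = (-1 - 2·x)·Dx + (2 + 2·x + 2·x^2)·Dx^2  (order 2).
h: a_k = 0, -1, -1/4, -1/8, 3/64, -3/640, -5/512, 57/7168, -21/16384, …
ICs: h(0) = 0, h′(0) = -1.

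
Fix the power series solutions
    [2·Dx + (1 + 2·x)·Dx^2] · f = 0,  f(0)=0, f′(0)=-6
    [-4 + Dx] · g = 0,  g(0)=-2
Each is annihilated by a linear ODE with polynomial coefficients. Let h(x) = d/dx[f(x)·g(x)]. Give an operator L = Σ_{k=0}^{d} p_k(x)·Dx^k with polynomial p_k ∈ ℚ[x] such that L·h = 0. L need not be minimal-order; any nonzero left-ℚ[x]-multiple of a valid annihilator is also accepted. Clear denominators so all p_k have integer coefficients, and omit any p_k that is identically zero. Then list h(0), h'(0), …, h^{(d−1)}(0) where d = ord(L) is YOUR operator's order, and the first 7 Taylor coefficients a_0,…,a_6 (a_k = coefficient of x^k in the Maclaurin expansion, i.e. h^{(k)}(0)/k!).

L = (16 + 64·x + 128·x^2) + (-8 - 40·x - 64·x^2)·Dx + (1 + 6·x + 8·x^2)·Dx^2  (order 2).
h: a_k = 12, 72, 192, 288, 352, 256, 4352/15, …
ICs: h(0) = 12, h′(0) = 72.

f: a_k = 0, -6, 6, -8, 12, -96/5, 32, …
g: a_k = -2, -8, -16, -64/3, -64/3, -256/15, -512/45, …
f·g: L₀ = L_f ⊗_s L_g, ord ≤ 2·1.
Differentiate: ansatz ord ≤ ord L₀ ⇒ L.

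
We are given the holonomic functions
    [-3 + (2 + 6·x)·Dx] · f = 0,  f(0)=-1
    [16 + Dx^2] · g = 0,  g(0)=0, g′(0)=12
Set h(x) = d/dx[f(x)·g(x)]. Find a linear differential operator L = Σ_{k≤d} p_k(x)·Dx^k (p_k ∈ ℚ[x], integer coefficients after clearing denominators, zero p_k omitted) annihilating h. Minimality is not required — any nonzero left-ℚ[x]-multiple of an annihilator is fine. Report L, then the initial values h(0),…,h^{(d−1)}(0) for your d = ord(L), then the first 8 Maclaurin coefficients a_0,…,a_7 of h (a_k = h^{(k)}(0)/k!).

f: a_k = -1, -3/2, 9/8, -27/16, 405/128, -1701/256, 15309/1024, -72171/2048, …
g: a_k = 0, 12, 0, -32, 0, 128/5, 0, -1024/105, …
Sym-product of L_f,L_g gives L₀ (≤ ord 2).
Derive L from L₀ (diff closure).
L = (9613 + 83712·x + 273024·x^2 + 442368·x^3 + 331776·x^4) + (-444 - 5940·x - 20736·x^2 - 20736·x^3)·Dx + (364 + 3720·x + 14796·x^2 + 27648·x^3 + 20736·x^4)·Dx^2  (order 2).
h: a_k = -12, -36, 273/2, 111, -3781/32, -61569/160, 3137023/3840, -855943/448, …
ICs: h(0) = -12, h′(0) = -36.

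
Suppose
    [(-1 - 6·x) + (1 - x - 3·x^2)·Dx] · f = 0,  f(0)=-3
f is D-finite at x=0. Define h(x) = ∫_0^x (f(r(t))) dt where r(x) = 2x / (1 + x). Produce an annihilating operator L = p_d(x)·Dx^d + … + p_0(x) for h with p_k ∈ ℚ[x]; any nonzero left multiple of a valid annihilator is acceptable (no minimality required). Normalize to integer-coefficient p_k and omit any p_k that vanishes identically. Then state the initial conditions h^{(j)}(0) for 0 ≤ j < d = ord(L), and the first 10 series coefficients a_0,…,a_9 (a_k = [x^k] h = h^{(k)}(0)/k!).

f: a_k = -3, -3, -12, -21, -57, -120, -291, -651, -1524, -3477, …
f∘r: x↦r, Dx↦Dx/r' in L_f ⇒ L₀.
h=∫₀ˣh₀: take L = L₀·Dx.
L = (2 + 26·x)·Dx + (-1 - x + 13·x^2 + 13·x^3)·Dx^2  (order 2).
h: a_k = 0, -3, -3, -14, -39/2, -546/5, -169, -1014, -6591/4, -30758/3, …
ICs: h(0) = 0, h′(0) = -3.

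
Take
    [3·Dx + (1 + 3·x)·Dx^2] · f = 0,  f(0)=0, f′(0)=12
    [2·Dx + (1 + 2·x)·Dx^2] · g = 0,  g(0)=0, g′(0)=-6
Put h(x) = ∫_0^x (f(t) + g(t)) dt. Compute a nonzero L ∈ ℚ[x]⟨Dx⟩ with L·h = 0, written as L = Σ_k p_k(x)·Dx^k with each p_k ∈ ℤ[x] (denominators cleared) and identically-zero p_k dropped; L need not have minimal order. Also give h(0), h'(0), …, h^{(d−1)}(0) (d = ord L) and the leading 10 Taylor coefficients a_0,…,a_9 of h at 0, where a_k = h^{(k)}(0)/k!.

f: a_k = 0, 12, -18, 36, -81, 972/5, -486, 8748/7, -6561/2, 8748, …
g: a_k = 0, -6, 6, -8, 12, -96/5, 32, -384/7, 96, -512/3, …
Weyl lclm of L_f,L_g ⇒ L₀ (ord ≤ 4).
Integrate: L := L₀·Dx.
L = 12·Dx^2 + (10 + 24·x)·Dx^3 + (1 + 5·x + 6·x^2)·Dx^4  (order 4).
h: a_k = 0, 0, 3, -4, 7, -69/5, 146/5, -454/7, 2091/14, -2123/6, …
ICs: h(0) = 0, h′(0) = 0, h′′(0) = 6, h′′′(0) = -24.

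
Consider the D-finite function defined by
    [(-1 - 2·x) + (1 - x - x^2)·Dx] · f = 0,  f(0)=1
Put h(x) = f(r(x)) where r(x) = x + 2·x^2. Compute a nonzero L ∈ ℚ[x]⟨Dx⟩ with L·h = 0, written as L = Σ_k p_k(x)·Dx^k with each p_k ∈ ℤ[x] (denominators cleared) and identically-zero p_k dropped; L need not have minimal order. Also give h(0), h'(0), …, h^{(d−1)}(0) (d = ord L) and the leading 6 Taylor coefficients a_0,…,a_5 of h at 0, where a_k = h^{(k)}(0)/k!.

L = (1 + 6·x + 12·x^2 + 16·x^3) + (-1 + x + 3·x^2 + 4·x^3 + 4·x^4)·Dx  (order 1).
h: a_k = 1, 1, 4, 11, 31, 84, …
ICs: h(0) = 1.

f: a_k = 1, 1, 2, 3, 5, 8, …
Change of var in L_f (x↦r) gives L₀.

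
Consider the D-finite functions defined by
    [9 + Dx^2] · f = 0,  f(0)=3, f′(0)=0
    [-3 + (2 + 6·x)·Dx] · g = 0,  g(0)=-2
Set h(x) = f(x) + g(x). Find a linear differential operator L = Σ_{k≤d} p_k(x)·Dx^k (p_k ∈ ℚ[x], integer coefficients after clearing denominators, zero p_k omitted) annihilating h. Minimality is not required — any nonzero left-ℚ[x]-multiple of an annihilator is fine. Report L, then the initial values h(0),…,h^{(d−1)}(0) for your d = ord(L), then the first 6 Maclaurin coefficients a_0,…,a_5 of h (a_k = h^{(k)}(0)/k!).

L = (-63 - 216·x - 324·x^2) + (18 + 198·x + 648·x^2 + 648·x^3)·Dx + (-7 - 24·x - 36·x^2)·Dx^2 + (2 + 22·x + 72·x^2 + 72·x^3)·Dx^3  (order 3).
h: a_k = 1, -3, -45/4, -27/8, 1053/64, -1701/128, …
ICs: h(0) = 1, h′(0) = -3, h′′(0) = -45/2.

f: a_k = 3, 0, -27/2, 0, 81/8, 0, …
g: a_k = -2, -3, 9/4, -27/8, 405/64, -1701/128, …
L₀ := lclm(L_f,L_g); ord L₀ ≤ 2+1.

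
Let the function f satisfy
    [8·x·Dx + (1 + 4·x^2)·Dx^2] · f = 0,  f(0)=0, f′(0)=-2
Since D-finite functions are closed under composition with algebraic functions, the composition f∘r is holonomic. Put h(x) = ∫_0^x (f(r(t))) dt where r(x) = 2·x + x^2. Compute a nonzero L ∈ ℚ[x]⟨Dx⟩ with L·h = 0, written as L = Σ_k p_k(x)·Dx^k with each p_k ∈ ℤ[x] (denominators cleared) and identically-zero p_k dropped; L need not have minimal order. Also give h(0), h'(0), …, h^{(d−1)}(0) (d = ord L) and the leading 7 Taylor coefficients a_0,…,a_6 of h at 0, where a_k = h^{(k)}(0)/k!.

L = (-1 + 32·x + 64·x^2 + 48·x^3 + 12·x^4)·Dx^2 + (1 + x + 16·x^2 + 32·x^3 + 20·x^4 + 4·x^5)·Dx^3  (order 3).
h: a_k = 0, 0, -2, -2/3, 16/3, 32/5, -472/15, …
ICs: h(0) = 0, h′(0) = 0, h′′(0) = -4.

f: a_k = 0, -2, 0, 8/3, 0, -32/5, 0, …
Change of var in L_f (x↦r) gives L₀.
∫: right-multiply L₀ by Dx.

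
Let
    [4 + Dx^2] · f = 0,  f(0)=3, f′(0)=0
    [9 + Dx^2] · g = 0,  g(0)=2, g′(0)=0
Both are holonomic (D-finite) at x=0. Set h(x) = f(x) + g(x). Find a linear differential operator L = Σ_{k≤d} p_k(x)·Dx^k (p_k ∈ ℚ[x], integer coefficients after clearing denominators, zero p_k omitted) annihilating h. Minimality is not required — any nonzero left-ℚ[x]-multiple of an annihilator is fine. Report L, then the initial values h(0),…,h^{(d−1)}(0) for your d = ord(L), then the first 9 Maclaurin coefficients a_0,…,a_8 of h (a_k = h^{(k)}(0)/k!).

f: a_k = 3, 0, -6, 0, 2, 0, -4/15, 0, 2/105, …
g: a_k = 2, 0, -9, 0, 27/4, 0, -81/40, 0, 729/2240, …
h₀=f+g: left-lcm gives L₀, ord ≤ 4.
L = 36 + 13·Dx^2 + Dx^4  (order 4).
h: a_k = 5, 0, -15, 0, 35/4, 0, -55/24, 0, 463/1344, …
ICs: h(0) = 5, h′(0) = 0, h′′(0) = -30, h′′′(0) = 0.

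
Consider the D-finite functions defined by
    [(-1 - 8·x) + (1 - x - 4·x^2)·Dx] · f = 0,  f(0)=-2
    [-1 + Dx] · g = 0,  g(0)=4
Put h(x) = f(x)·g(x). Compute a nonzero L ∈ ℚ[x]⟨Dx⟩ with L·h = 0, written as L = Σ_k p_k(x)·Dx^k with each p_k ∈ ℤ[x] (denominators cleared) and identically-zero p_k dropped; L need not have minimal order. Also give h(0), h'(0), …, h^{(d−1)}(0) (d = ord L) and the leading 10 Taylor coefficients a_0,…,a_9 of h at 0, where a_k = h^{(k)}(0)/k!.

L = (2 + 7·x - 4·x^2) + (-1 + x + 4·x^2)·Dx  (order 1).
h: a_k = -8, -16, -52, -352/3, -977/3, -11926/15, -188797/90, -1662574/315, -68891713/5040, -788834021/22680, …
ICs: h(0) = -8.

f: a_k = -2, -2, -10, -18, -58, -130, -362, -882, -2330, -5858, …
g: a_k = 4, 4, 2, 2/3, 1/6, 1/30, 1/180, 1/1260, 1/10080, 1/90720, …
L₀ := L_f ⊗_s L_g (sym. prod.), ord ≤ 1.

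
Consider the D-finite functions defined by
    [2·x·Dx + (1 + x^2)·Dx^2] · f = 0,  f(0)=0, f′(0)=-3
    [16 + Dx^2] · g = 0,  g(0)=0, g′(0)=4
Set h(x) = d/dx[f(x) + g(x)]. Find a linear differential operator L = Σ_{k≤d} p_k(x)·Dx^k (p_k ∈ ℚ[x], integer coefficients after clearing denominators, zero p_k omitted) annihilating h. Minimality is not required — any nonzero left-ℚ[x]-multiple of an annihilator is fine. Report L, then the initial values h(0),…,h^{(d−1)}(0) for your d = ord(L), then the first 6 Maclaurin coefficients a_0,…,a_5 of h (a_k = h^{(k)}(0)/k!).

L = (64·x + 704·x^3 + 256·x^5) + (112 + 416·x^2 + 432·x^4 + 128·x^6)·Dx + (4·x + 44·x^3 + 16·x^5)·Dx^2 + (7 + 26·x^2 + 27·x^4 + 8·x^6)·Dx^3  (order 3).
h: a_k = 1, 0, -29, 0, 119/3, 0, …
ICs: h(0) = 1, h′(0) = 0, h′′(0) = -58.

f: a_k = 0, -3, 0, 1, 0, -3/5, …
g: a_k = 0, 4, 0, -32/3, 0, 128/15, …
h₀=f+g: left-lcm gives L₀, ord ≤ 4.
h=h₀': d/dx-closure on L₀ ⇒ L.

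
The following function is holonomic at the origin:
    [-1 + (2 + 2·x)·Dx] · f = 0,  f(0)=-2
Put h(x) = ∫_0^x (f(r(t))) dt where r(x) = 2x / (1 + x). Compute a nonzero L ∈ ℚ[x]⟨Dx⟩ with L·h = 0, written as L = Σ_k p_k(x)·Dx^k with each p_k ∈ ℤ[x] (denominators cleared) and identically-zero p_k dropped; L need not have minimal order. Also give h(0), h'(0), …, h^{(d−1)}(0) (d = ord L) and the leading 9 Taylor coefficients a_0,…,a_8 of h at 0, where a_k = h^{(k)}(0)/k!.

f: a_k = -2, -1, 1/4, -1/8, 5/64, -7/128, 21/512, -33/1024, 429/16384, …
h₀=f(r): pull back L_f along r ⇒ L₀.
h=∫₀ˣh₀: take L = L₀·Dx.
L = -Dx + (1 + 4·x + 3·x^2)·Dx^2  (order 2).
h: a_k = 0, -2, -1, 1, -5/4, 37/20, -25/8, 327/56, -753/64, …
ICs: h(0) = 0, h′(0) = -2.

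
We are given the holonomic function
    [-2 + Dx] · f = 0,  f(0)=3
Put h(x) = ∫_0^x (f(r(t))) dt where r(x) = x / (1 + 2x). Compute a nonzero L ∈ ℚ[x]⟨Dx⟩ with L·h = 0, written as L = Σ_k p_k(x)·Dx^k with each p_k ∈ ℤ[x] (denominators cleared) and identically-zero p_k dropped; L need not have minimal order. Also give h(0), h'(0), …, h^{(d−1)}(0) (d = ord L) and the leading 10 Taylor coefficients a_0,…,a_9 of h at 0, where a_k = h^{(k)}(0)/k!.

L = -2·Dx + (1 + 4·x + 4·x^2)·Dx^2  (order 2).
h: a_k = 0, 3, 3, -2, 1, 2/5, -38/15, 604/105, -1091/105, 15682/945, …
ICs: h(0) = 0, h′(0) = 3.

f: a_k = 3, 6, 6, 4, 2, 4/5, 4/15, 8/105, 2/105, 4/945, …
Substitute x→r, Dx→(1/r')Dx; clear ⇒ L₀.
Integrate: L := L₀·Dx.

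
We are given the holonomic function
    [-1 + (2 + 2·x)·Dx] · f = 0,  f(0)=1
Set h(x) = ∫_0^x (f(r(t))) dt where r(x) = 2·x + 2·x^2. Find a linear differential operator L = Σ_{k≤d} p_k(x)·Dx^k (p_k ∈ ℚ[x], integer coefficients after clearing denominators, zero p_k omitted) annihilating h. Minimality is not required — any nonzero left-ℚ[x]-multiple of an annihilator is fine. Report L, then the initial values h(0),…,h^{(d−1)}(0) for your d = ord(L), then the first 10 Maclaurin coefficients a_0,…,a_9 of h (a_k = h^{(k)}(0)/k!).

f: a_k = 1, 1/2, -1/8, 1/16, -5/128, 7/256, -21/1024, 33/2048, -429/32768, 715/65536, …
Substitute x→r, Dx→(1/r')Dx; clear ⇒ L₀.
h=∫₀ˣh₀: take L = L₀·Dx.
L = (-1 - 2·x)·Dx + (1 + 2·x + 2·x^2)·Dx^2  (order 2).
h: a_k = 0, 1, 1/2, 1/6, -1/8, 3/40, -1/48, -3/112, 7/128, -61/1152, …
ICs: h(0) = 0, h′(0) = 1.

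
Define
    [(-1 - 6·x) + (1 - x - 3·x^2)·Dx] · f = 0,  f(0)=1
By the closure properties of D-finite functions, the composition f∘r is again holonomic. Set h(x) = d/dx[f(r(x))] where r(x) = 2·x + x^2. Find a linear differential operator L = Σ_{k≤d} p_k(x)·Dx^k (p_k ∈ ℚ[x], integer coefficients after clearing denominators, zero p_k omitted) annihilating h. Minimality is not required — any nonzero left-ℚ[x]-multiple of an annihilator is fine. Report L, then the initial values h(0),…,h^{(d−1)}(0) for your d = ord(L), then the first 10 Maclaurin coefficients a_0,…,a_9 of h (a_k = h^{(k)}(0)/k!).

L = (17 + 114·x + 597·x^2 + 1260·x^3 + 1215·x^4 + 540·x^5 + 90·x^6) + (-1 - 11·x + 21·x^2 + 211·x^3 + 405·x^4 + 333·x^5 + 126·x^6 + 18·x^7)·Dx  (order 1).
h: a_k = 2, 34, 216, 1568, 9650, 59226, 348264, 2017304, 11478096, 64554440, …
ICs: h(0) = 2.

f: a_k = 1, 1, 4, 7, 19, 40, 97, 217, 508, 1159, …
h₀=f(r): pull back L_f along r ⇒ L₀.
Differentiate: ansatz ord ≤ ord L₀ ⇒ L.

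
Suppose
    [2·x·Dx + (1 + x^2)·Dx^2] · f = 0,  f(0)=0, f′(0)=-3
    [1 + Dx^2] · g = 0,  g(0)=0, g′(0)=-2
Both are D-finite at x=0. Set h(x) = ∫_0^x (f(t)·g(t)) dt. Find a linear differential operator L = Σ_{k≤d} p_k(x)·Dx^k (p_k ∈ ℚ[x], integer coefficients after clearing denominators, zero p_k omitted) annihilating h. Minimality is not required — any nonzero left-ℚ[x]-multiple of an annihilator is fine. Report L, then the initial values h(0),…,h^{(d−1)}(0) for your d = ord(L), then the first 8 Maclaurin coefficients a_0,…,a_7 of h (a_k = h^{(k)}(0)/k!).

L = (10 + 26·x^2 + 11·x^4 + 4·x^6 + x^8)·Dx + (12·x + 20·x^3 + 12·x^5 + 4·x^7)·Dx^2 + (12 + 32·x^2 + 18·x^4 + 8·x^6 + 2·x^8)·Dx^3 + (12·x + 20·x^3 + 12·x^5 + 4·x^7)·Dx^4 + (2 + 6·x^2 + 7·x^4 + 4·x^6 + x^8)·Dx^5  (order 5).
h: a_k = 0, 0, 0, 2, 0, -3/5, 0, 19/84, …
ICs: h(0) = 0, h′(0) = 0, h′′(0) = 0, h′′′(0) = 12, h′′′′(0) = 0.

f: a_k = 0, -3, 0, 1, 0, -3/5, 0, 3/7, …
g: a_k = 0, -2, 0, 1/3, 0, -1/60, 0, 1/2520, …
Product ⇒ symmetric product L₀, ord ≤ 4.
h=∫h₀ ⇒ L = L₀·Dx.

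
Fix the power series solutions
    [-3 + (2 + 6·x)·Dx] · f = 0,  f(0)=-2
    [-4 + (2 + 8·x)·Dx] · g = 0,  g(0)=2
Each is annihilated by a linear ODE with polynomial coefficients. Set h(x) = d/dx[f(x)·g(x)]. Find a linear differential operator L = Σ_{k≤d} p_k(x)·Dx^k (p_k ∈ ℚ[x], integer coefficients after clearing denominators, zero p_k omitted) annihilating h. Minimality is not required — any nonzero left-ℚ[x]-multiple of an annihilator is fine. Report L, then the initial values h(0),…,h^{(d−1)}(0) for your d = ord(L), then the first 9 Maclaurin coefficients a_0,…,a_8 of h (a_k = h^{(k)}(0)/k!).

L = -1 + (-14 - 146·x - 504·x^2 - 576·x^3)·Dx  (order 1).
h: a_k = -14, 1, -21/4, 197/8, -6965/64, 59391/128, -989457/512, 8111661/1024, -526051701/16384, …
ICs: h(0) = -14.

f: a_k = -2, -3, 9/4, -27/8, 405/64, -1701/128, 15309/512, -72171/1024, 2814669/16384, …
g: a_k = 2, 4, -4, 8, -20, 56, -168, 528, -1716, …
Sym-product of L_f,L_g gives L₀ (≤ ord 1).
Derive L from L₀ (diff closure).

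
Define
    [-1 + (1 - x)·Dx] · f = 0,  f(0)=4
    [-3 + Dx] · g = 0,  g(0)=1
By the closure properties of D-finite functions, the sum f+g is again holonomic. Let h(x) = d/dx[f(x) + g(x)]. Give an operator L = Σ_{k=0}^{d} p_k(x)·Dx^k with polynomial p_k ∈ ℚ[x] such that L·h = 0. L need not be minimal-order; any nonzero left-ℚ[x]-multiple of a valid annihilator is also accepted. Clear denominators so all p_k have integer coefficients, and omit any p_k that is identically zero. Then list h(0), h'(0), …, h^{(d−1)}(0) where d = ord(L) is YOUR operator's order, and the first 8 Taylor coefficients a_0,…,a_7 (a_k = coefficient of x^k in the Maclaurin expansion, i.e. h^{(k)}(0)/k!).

L = 18·x + (3 - 18·x + 9·x^2)·Dx + (-1 + 4·x - 3·x^2)·Dx^2  (order 2).
h: a_k = 7, 17, 51/2, 59/2, 241/8, 1203/40, 2483/80, 18649/560, …
ICs: h(0) = 7, h′(0) = 17.

f: a_k = 4, 4, 4, 4, 4, 4, 4, 4, …
g: a_k = 1, 3, 9/2, 9/2, 27/8, 81/40, 81/80, 243/560, …
Sum ⇒ L₀ = lclm(L_f,L_g) in ℚ(x)⟨Dx⟩.
Differentiate: ansatz ord ≤ ord L₀ ⇒ L.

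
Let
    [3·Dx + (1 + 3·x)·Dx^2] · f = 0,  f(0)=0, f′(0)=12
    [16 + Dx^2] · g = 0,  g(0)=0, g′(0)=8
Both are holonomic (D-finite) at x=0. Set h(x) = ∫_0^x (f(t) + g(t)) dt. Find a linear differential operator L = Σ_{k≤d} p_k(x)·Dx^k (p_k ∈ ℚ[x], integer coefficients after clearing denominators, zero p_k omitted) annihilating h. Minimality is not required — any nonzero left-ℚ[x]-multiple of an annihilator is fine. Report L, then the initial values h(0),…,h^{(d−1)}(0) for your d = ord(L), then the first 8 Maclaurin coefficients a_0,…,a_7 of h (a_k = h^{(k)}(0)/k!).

L = (1680 + 2304·x + 3456·x^2)·Dx^2 + (272 + 1584·x + 3456·x^2 + 3456·x^3)·Dx^3 + (105 + 144·x + 216·x^2)·Dx^4 + (17 + 99·x + 216·x^2 + 216·x^3)·Dx^5  (order 5).
h: a_k = 0, 0, 10, -6, 11/3, -81/5, 1586/45, -486/7, …
ICs: h(0) = 0, h′(0) = 0, h′′(0) = 20, h′′′(0) = -36, h′′′′(0) = 88.

f: a_k = 0, 12, -18, 36, -81, 972/5, -486, 8748/7, …
g: a_k = 0, 8, 0, -64/3, 0, 256/15, 0, -2048/315, …
f+g: L₀ = lclm(L_f,L_g), ord ≤ 2+2.
Integrate: L := L₀·Dx.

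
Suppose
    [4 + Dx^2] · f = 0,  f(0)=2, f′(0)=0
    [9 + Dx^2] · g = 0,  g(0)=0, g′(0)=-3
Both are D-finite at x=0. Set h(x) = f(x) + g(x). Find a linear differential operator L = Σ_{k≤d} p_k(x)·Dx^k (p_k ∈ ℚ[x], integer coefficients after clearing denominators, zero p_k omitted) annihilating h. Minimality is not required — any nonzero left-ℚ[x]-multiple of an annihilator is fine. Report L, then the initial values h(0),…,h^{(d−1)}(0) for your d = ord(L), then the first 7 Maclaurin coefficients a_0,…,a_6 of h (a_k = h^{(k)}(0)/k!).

f: a_k = 2, 0, -4, 0, 4/3, 0, -8/45, …
g: a_k = 0, -3, 0, 9/2, 0, -81/40, 0, …
h₀=f+g: left-lcm gives L₀, ord ≤ 4.
L = 36 + 13·Dx^2 + Dx^4  (order 4).
h: a_k = 2, -3, -4, 9/2, 4/3, -81/40, -8/45, …
ICs: h(0) = 2, h′(0) = -3, h′′(0) = -8, h′′′(0) = 27.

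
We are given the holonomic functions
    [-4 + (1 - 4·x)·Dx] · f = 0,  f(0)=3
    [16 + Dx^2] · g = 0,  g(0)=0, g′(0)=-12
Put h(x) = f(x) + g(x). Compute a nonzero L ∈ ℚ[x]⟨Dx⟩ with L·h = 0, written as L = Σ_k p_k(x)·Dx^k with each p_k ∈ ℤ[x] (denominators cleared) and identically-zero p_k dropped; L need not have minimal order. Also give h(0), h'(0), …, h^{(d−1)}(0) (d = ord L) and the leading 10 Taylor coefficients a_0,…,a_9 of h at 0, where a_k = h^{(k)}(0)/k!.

L = (448 - 512·x + 1024·x^2) + (-48 + 320·x - 768·x^2 + 1024·x^3)·Dx + (28 - 32·x + 64·x^2)·Dx^2 + (-3 + 20·x - 48·x^2 + 64·x^3)·Dx^3  (order 3).
h: a_k = 3, 0, 48, 224, 768, 15232/5, 12288, 5161984/105, 196608, 743176192/945, …
ICs: h(0) = 3, h′(0) = 0, h′′(0) = 96.

f: a_k = 3, 12, 48, 192, 768, 3072, 12288, 49152, 196608, 786432, …
g: a_k = 0, -12, 0, 32, 0, -128/5, 0, 1024/105, 0, -2048/945, …
Weyl lclm of L_f,L_g ⇒ L₀ (ord ≤ 3).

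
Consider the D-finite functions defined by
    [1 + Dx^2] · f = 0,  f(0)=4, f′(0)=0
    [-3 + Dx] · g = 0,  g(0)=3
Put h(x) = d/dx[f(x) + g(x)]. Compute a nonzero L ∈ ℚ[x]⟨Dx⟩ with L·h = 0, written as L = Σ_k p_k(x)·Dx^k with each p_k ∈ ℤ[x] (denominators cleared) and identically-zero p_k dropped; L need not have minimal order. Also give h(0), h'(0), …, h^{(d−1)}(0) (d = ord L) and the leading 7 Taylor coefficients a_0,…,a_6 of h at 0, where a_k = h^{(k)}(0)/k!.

L = 3 - Dx + 3·Dx^2 - Dx^3  (order 3).
h: a_k = 9, 23, 81/2, 247/6, 243/8, 2183/120, 729/80, …
ICs: h(0) = 9, h′(0) = 23, h′′(0) = 81.

f: a_k = 4, 0, -2, 0, 1/6, 0, -1/180, …
g: a_k = 3, 9, 27/2, 27/2, 81/8, 243/40, 243/80, …
Weyl lclm of L_f,L_g ⇒ L₀ (ord ≤ 3).
Derive L from L₀ (diff closure).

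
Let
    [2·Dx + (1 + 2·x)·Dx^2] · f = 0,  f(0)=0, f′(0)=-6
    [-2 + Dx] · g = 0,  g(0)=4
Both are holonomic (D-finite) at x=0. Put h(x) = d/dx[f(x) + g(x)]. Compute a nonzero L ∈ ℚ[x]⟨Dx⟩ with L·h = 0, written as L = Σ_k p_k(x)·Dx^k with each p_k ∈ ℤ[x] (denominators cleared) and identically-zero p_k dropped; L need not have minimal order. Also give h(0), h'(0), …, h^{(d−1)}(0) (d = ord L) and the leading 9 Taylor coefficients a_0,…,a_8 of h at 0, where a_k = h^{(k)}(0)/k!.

L = (-6 - 4·x) + (1 - 4·x - 4·x^2)·Dx + (1 + 3·x + 2·x^2)·Dx^2  (order 2).
h: a_k = 2, 28, -8, 176/3, -272/3, 2912/15, -17248/45, 241984/315, -483824/315, …
ICs: h(0) = 2, h′(0) = 28.

f: a_k = 0, -6, 6, -8, 12, -96/5, 32, -384/7, 96, …
g: a_k = 4, 8, 8, 16/3, 8/3, 16/15, 16/45, 32/315, 8/315, …
h₀=f+g: left-lcm gives L₀, ord ≤ 3.
h=h₀': d/dx-closure on L₀ ⇒ L.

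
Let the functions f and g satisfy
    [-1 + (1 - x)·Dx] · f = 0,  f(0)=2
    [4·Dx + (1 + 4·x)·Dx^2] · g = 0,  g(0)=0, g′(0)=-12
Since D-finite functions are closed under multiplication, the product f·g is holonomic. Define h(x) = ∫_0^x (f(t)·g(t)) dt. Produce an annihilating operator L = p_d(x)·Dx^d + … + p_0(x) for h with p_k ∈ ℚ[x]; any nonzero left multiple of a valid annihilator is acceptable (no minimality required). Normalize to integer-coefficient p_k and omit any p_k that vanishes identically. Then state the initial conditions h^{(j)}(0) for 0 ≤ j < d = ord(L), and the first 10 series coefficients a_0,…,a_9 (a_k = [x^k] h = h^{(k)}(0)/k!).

L = 4·Dx + (-2 + 12·x)·Dx^2 + (-1 - 3·x + 4·x^2)·Dx^3  (order 3).
h: a_k = 0, 0, -12, 8, -26, 56, -2372/15, 2248/5, -47671/35, 1338952/315, …
ICs: h(0) = 0, h′(0) = 0, h′′(0) = -24.

f: a_k = 2, 2, 2, 2, 2, 2, 2, 2, 2, 2, …
g: a_k = 0, -12, 24, -64, 192, -3072/5, 2048, -49152/7, 24576, -262144/3, …
h₀=f·g: eliminate ⇒ L₀, order ≤ 1·2.
Integrate: L := L₀·Dx.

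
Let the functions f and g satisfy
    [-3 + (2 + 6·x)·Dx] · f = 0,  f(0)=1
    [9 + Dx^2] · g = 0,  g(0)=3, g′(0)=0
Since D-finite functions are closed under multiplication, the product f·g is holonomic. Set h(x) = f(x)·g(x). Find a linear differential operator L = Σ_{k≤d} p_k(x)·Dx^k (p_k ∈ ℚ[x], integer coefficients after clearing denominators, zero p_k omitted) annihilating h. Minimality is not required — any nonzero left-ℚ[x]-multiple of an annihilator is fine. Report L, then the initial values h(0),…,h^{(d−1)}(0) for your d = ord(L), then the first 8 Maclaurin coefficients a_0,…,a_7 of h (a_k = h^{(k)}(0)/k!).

L = (63 + 216·x + 324·x^2) + (-12 - 36·x)·Dx + (4 + 24·x + 36·x^2)·Dx^2  (order 2).
h: a_k = 3, 9/2, -135/8, -243/16, 2025/128, 3159/256, -84807/5120, 292329/10240, …
ICs: h(0) = 3, h′(0) = 9/2.

f: a_k = 1, 3/2, -9/8, 27/16, -405/128, 1701/256, -15309/1024, 72171/2048, …
g: a_k = 3, 0, -27/2, 0, 81/8, 0, -243/80, 0, …
h₀=f·g: eliminate ⇒ L₀, order ≤ 1·2.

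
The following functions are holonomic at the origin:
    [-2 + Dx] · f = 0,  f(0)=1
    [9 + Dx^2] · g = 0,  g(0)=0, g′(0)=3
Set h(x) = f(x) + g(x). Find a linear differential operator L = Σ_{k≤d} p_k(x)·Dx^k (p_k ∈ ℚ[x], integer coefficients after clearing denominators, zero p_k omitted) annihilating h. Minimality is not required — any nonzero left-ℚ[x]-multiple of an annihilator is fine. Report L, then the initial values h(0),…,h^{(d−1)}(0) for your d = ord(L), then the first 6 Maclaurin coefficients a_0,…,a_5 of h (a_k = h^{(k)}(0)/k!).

f: a_k = 1, 2, 2, 4/3, 2/3, 4/15, …
g: a_k = 0, 3, 0, -9/2, 0, 81/40, …
Sum ⇒ L₀ = lclm(L_f,L_g) in ℚ(x)⟨Dx⟩.
L = -18 + 9·Dx - 2·Dx^2 + Dx^3  (order 3).
h: a_k = 1, 5, 2, -19/6, 2/3, 55/24, …
ICs: h(0) = 1, h′(0) = 5, h′′(0) = 4.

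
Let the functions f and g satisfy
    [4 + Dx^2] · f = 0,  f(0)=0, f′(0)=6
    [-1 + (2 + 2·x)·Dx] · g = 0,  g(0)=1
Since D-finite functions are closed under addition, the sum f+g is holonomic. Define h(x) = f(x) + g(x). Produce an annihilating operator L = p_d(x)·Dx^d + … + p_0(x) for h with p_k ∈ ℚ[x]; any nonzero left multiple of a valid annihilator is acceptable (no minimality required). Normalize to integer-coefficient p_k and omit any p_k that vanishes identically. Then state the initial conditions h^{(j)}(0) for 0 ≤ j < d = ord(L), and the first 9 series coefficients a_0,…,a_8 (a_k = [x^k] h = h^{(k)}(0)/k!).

f: a_k = 0, 6, 0, -4, 0, 4/5, 0, -8/105, 0, …
g: a_k = 1, 1/2, -1/8, 1/16, -5/128, 7/256, -21/1024, 33/2048, -429/32768, …
L₀ := lclm(L_f,L_g); ord L₀ ≤ 2+1.
L = (-76 - 128·x - 64·x^2) + (120 + 376·x + 384·x^2 + 128·x^3)·Dx + (-19 - 32·x - 16·x^2)·Dx^2 + (30 + 94·x + 96·x^2 + 32·x^3)·Dx^3  (order 3).
h: a_k = 1, 13/2, -1/8, -63/16, -5/128, 1059/1280, -21/1024, -12919/215040, -429/32768, …
ICs: h(0) = 1, h′(0) = 13/2, h′′(0) = -1/4.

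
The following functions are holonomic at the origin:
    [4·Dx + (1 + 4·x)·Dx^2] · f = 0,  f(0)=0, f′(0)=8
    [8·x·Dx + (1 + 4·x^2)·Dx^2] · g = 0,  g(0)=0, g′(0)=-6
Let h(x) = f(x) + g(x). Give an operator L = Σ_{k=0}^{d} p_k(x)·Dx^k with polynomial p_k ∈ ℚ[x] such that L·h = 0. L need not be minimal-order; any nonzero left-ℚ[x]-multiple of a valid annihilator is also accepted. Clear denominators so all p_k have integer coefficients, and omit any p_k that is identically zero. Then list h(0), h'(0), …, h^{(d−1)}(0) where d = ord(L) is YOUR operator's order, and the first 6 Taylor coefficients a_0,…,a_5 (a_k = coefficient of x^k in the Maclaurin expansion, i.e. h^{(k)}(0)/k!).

f: a_k = 0, 8, -16, 128/3, -128, 2048/5, …
g: a_k = 0, -6, 0, 8, 0, -96/5, …
h₀=f+g: left-lcm gives L₀, ord ≤ 4.
L = (-8 - 96·x + 96·x^2 + 128·x^3)·Dx + (-10 - 16·x - 72·x^2 + 192·x^3 + 256·x^4)·Dx^2 + (-1 - 2·x + 8·x^2 + 8·x^3 + 48·x^4 + 64·x^5)·Dx^3  (order 3).
h: a_k = 0, 2, -16, 152/3, -128, 1952/5, …
ICs: h(0) = 0, h′(0) = 2, h′′(0) = -32.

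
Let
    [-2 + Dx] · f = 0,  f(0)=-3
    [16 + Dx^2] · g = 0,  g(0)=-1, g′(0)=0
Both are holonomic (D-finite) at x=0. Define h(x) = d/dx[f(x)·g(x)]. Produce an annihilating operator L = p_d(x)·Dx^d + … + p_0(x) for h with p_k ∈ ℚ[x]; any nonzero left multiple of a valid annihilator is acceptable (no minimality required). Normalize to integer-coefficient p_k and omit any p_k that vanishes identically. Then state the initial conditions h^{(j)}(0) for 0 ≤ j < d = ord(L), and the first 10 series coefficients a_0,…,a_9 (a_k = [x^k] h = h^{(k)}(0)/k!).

L = 20 - 4·Dx + Dx^2  (order 2).
h: a_k = 6, -36, -132, -56, 164, 936/5, 232/15, -8432/105, -4796/105, 632/315, …
ICs: h(0) = 6, h′(0) = -36.

f: a_k = -3, -6, -6, -4, -2, -4/5, -4/15, -8/105, -2/105, -4/945, …
g: a_k = -1, 0, 8, 0, -32/3, 0, 256/45, 0, -512/315, 0, …
Product ⇒ symmetric product L₀, ord ≤ 2.
Derive L from L₀ (diff closure).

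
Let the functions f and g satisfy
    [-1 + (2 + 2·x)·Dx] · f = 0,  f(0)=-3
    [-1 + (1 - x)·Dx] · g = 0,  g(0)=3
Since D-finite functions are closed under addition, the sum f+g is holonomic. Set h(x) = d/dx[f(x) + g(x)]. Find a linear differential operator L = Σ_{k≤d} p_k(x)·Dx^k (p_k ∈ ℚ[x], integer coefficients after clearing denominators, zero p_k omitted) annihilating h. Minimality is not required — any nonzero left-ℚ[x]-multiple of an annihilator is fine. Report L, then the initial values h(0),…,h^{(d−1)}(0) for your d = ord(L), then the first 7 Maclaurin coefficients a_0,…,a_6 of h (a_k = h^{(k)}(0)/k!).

f: a_k = -3, -3/2, 3/8, -3/16, 15/128, -21/256, 63/1024, …
g: a_k = 3, 3, 3, 3, 3, 3, 3, …
Sum ⇒ L₀ = lclm(L_f,L_g) in ℚ(x)⟨Dx⟩.
Differentiate: ansatz ord ≤ ord L₀ ⇒ L.
L = (-18 - 6·x) + (-21 - 54·x - 21·x^2)·Dx + (10 + 6·x - 10·x^2 - 6·x^3)·Dx^2  (order 2).
h: a_k = 3/2, 27/4, 135/16, 399/32, 3735/256, 9405/512, 42315/2048, …
ICs: h(0) = 3/2, h′(0) = 27/4.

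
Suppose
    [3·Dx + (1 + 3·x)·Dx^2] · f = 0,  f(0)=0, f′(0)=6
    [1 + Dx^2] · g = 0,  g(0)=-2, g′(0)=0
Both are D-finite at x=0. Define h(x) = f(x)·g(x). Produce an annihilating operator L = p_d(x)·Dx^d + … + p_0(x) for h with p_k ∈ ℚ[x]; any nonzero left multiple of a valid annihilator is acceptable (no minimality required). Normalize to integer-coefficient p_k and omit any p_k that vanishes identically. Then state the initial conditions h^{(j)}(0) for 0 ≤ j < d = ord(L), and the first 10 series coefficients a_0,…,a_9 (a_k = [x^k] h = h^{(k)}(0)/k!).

f: a_k = 0, 6, -9, 18, -81/2, 486/5, -243, 4374/7, -6561/4, 4374, …
g: a_k = -2, 0, 1, 0, -1/12, 0, 1/360, 0, -1/20160, 0, …
f·g: L₀ = L_f ⊗_s L_g, ord ≤ 2·2.
L = (-203 - 222·x - 189·x^2 + 432·x^3 + 324·x^4) + (-84 - 108·x + 648·x^2 + 648·x^3)·Dx + (-208 - 228·x - 54·x^2 + 864·x^3 + 648·x^4)·Dx^2 + (-84 - 108·x + 648·x^2 + 648·x^3)·Dx^3 + (-5 - 6·x + 135·x^2 + 432·x^3 + 324·x^4)·Dx^4  (order 4).
h: a_k = 0, -12, 18, -30, 72, -1769/10, 1785/4, -484679/420, 60817/20, -27320809/3360, …
ICs: h(0) = 0, h′(0) = -12, h′′(0) = 36, h′′′(0) = -180.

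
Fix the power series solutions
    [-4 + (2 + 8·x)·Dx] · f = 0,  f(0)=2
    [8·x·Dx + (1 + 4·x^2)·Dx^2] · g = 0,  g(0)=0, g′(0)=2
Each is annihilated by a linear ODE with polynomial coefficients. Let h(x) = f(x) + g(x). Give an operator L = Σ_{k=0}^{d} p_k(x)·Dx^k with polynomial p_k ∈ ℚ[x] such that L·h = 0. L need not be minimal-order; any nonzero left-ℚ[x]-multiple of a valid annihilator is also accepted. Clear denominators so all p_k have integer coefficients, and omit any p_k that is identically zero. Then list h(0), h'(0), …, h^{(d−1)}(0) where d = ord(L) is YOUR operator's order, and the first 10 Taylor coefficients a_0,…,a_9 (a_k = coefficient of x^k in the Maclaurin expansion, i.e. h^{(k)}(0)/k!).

f: a_k = 2, 4, -4, 8, -20, 56, -168, 528, -1716, 5720, …
g: a_k = 0, 2, 0, -8/3, 0, 32/5, 0, -128/7, 0, 512/9, …
Sum ⇒ L₀ = lclm(L_f,L_g) in ℚ(x)⟨Dx⟩.
L = (-8 - 80·x + 96·x^2 + 192·x^3)·Dx + (-10 - 32·x - 64·x^2 + 384·x^3 + 672·x^4)·Dx^2 + (-1 + 24·x^2 + 48·x^3 + 112·x^4 + 192·x^5)·Dx^3  (order 3).
h: a_k = 2, 6, -4, 16/3, -20, 312/5, -168, 3568/7, -1716, 51992/9, …
ICs: h(0) = 2, h′(0) = 6, h′′(0) = -8.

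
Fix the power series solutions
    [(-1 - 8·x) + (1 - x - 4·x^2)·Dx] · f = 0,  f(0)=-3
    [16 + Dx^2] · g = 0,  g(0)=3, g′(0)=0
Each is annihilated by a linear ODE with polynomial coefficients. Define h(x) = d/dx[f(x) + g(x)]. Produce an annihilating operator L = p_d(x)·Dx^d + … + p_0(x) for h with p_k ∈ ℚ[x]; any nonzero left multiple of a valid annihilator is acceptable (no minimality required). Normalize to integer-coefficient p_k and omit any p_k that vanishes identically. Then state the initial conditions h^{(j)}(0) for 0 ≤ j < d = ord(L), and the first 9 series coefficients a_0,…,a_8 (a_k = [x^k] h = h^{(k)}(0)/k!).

L = (6848 + 35072·x + 150784·x^2 + 87040·x^3 + 204800·x^4 + 147456·x^5 + 196608·x^6) + (-560 - 4048·x + 5184·x^2 + 13952·x^3 + 2560·x^4 + 18432·x^5 + 57344·x^6 + 65536·x^7)·Dx + (428 + 2192·x + 9424·x^2 + 5440·x^3 + 12800·x^4 + 9216·x^5 + 12288·x^6)·Dx^2 + (-35 - 253·x + 324·x^2 + 872·x^3 + 160·x^4 + 1152·x^5 + 3584·x^6 + 4096·x^7)·Dx^3  (order 3).
h: a_k = -3, -78, -81, -220, -975, -16802/5, -9261, -2931704/105, -79083, …
ICs: h(0) = -3, h′(0) = -78, h′′(0) = -162.

f: a_k = -3, -3, -15, -27, -87, -195, -543, -1323, -3495, …
g: a_k = 3, 0, -24, 0, 32, 0, -256/15, 0, 512/105, …
Sum ⇒ L₀ = lclm(L_f,L_g) in ℚ(x)⟨Dx⟩.
Derive L from L₀ (diff closure).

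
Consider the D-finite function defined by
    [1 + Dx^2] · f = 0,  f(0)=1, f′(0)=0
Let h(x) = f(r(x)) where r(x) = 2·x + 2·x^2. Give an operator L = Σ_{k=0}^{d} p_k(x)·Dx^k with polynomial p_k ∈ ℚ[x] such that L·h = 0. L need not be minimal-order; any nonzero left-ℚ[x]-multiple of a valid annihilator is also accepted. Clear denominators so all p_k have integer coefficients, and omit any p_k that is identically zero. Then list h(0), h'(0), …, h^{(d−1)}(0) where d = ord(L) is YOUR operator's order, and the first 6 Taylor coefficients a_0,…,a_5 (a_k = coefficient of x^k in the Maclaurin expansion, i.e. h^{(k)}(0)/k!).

L = (4 + 24·x + 48·x^2 + 32·x^3) - 2·Dx + (1 + 2·x)·Dx^2  (order 2).
h: a_k = 1, 0, -2, -4, -4/3, 8/3, …
ICs: h(0) = 1, h′(0) = 0.

f: a_k = 1, 0, -1/2, 0, 1/24, 0, …
Change of var in L_f (x↦r) gives L₀.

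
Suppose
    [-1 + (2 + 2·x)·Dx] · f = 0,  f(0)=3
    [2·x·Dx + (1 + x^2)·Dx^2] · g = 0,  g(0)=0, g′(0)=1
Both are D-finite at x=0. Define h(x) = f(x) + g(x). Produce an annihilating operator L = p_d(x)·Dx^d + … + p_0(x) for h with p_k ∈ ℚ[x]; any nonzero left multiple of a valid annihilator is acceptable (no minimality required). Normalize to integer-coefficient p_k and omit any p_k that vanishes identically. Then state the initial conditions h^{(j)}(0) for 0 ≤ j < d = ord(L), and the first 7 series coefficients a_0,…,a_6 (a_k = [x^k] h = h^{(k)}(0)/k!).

f: a_k = 3, 3/2, -3/8, 3/16, -15/128, 21/256, -63/1024, …
g: a_k = 0, 1, 0, -1/3, 0, 1/5, 0, …
Weyl lclm of L_f,L_g ⇒ L₀ (ord ≤ 3).
L = (-4 - 10·x + 12·x^2 + 6·x^3)·Dx + (-11 - 16·x + 10·x^2 + 48·x^3 + 21·x^4)·Dx^2 + (-2 + 6·x + 12·x^2 + 12·x^3 + 14·x^4 + 6·x^5)·Dx^3  (order 3).
h: a_k = 3, 5/2, -3/8, -7/48, -15/128, 361/1280, -63/1024, …
ICs: h(0) = 3, h′(0) = 5/2, h′′(0) = -3/4.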